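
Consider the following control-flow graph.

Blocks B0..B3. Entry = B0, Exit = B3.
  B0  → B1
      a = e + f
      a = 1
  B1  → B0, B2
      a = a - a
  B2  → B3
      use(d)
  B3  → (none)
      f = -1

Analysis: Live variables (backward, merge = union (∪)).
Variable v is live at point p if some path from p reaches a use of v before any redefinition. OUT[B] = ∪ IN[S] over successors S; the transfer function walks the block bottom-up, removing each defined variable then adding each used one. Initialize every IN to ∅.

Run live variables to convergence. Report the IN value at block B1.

Answer: {a, d, e, f}

Working:
Fixpoint table:
  B0: | IN={d, e, f} | OUT={a, d, e, f}
  B1: | IN={a, d, e, f} | OUT={d, e, f}
  B2: | IN={d} | OUT={}
  B3: | IN={} | OUT={}

Merge at B1: OUT[B1] = IN[B0] ⊔ IN[B2] = {d, e, f}
Applying B1's transfer function to that OUT value gives IN[B1] (row B1 above).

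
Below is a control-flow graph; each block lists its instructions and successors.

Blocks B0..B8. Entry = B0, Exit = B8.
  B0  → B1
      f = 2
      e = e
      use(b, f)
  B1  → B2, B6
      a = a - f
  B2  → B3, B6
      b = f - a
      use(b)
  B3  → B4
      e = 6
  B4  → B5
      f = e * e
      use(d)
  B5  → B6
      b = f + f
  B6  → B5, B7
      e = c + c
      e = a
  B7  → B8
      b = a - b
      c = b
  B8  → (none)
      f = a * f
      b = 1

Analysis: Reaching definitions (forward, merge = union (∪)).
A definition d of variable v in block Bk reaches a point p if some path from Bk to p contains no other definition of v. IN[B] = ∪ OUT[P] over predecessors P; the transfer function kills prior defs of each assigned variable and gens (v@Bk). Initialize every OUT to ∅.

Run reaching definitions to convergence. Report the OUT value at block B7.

Converged values:
  B0:   IN={}   OUT={e@B0, f@B0}
  B1:   IN={e@B0, f@B0}   OUT={a@B1, e@B0, f@B0}
  B2:   IN={a@B1, e@B0, f@B0}   OUT={a@B1, b@B2, e@B0, f@B0}
  B3:   IN={a@B1, b@B2, e@B0, f@B0}   OUT={a@B1, b@B2, e@B3, f@B0}
  B4:   IN={a@B1, b@B2, e@B3, f@B0}   OUT={a@B1, b@B2, e@B3, f@B4}
  B5:   IN={a@B1, b@B2, b@B5, e@B3, e@B6, f@B0, f@B4}   OUT={a@B1, b@B5, e@B3, e@B6, f@B0, f@B4}
  B6:   IN={a@B1, b@B2, b@B5, e@B0, e@B3, e@B6, f@B0, f@B4}   OUT={a@B1, b@B2, b@B5, e@B6, f@B0, f@B4}
  B7:   IN={a@B1, b@B2, b@B5, e@B6, f@B0, f@B4}   OUT={a@B1, b@B7, c@B7, e@B6, f@B0, f@B4}
  B8:   IN={a@B1, b@B7, c@B7, e@B6, f@B0, f@B4}   OUT={a@B1, b@B8, c@B7, e@B6, f@B8}

Merge at B7: IN[B7] = OUT[B6] = {a@B1, b@B2, b@B5, e@B6, f@B0, f@B4}
Applying B7's transfer function to that IN value gives OUT[B7] (row B7 above).

Answer: {a@B1, b@B7, c@B7, e@B6, f@B0, f@B4}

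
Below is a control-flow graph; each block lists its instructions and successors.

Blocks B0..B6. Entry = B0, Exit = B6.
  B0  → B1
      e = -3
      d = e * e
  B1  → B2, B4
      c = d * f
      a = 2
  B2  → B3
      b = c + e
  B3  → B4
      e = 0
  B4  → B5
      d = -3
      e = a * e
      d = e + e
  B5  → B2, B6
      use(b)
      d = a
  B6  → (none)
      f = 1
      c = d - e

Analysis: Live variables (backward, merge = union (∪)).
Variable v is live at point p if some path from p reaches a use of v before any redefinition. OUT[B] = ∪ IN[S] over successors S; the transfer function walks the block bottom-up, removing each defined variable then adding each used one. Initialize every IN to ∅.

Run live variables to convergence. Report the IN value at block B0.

Converged values:
  B0:   IN={b, f}   OUT={b, d, e, f}
  B1:   IN={b, d, e, f}   OUT={a, b, c, e}
  B2:   IN={a, c, e}   OUT={a, b, c}
  B3:   IN={a, b, c}   OUT={a, b, c, e}
  B4:   IN={a, b, c, e}   OUT={a, b, c, e}
  B5:   IN={a, b, c, e}   OUT={a, c, d, e}
  B6:   IN={d, e}   OUT={}

Merge at B0: OUT[B0] = IN[B1] = {b, d, e, f}
Applying B0's transfer function to that OUT value gives IN[B0] (row B0 above).

Answer: {b, f}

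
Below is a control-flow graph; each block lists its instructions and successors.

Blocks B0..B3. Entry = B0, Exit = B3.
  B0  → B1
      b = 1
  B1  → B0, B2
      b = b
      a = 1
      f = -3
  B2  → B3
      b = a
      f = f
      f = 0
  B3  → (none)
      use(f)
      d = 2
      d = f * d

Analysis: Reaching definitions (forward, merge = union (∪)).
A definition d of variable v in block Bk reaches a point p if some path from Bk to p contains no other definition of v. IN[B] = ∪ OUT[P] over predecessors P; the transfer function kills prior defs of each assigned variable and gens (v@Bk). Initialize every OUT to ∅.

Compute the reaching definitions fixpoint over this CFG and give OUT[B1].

Answer: {a@B1, b@B1, f@B1}

Working:
Fixpoint table:
  B0: | IN={a@B1, b@B1, f@B1} | OUT={a@B1, b@B0, f@B1}
  B1: | IN={a@B1, b@B0, f@B1} | OUT={a@B1, b@B1, f@B1}
  B2: | IN={a@B1, b@B1, f@B1} | OUT={a@B1, b@B2, f@B2}
  B3: | IN={a@B1, b@B2, f@B2} | OUT={a@B1, b@B2, d@B3, f@B2}

Merge at B1: IN[B1] = OUT[B0] = {a@B1, b@B0, f@B1}
Applying B1's transfer function to that IN value gives OUT[B1] (row B1 above).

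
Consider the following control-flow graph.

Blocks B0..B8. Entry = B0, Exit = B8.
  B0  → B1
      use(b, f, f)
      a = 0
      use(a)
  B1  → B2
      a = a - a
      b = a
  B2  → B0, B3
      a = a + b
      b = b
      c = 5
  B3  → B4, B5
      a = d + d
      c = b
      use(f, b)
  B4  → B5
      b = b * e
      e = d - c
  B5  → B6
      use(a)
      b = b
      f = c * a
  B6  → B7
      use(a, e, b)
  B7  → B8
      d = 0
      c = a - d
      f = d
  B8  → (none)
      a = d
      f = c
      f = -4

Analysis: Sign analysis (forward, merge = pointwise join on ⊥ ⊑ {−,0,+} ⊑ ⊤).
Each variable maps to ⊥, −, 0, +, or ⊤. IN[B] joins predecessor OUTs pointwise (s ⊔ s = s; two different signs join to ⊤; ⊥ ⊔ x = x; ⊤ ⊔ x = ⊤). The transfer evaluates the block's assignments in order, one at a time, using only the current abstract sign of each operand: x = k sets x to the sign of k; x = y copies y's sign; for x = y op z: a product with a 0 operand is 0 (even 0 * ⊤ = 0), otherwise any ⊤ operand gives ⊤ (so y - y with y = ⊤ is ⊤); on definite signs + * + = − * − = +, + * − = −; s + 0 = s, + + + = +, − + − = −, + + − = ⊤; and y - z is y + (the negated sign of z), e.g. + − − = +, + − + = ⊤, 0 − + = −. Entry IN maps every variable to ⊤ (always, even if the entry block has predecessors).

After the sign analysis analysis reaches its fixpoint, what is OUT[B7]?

Answer: {a: ⊤, b: 0, c: ⊤, d: 0, e: ⊤, f: 0}

Working:
Converged values:
  B0: | IN=(all ⊤) | OUT={a:0; rest ⊤}
  B1: | IN={a:0; rest ⊤} | OUT={a:0, b:0; rest ⊤}
  B2: | IN={a:0, b:0; rest ⊤} | OUT={a:0, b:0, c:+; rest ⊤}
  B3: | IN={a:0, b:0, c:+; rest ⊤} | OUT={b:0, c:0; rest ⊤}
  B4: | IN={b:0, c:0; rest ⊤} | OUT={b:0, c:0; rest ⊤}
  B5: | IN={b:0, c:0; rest ⊤} | OUT={b:0, c:0, f:0; rest ⊤}
  B6: | IN={b:0, c:0, f:0; rest ⊤} | OUT={b:0, c:0, f:0; rest ⊤}
  B7: | IN={b:0, c:0, f:0; rest ⊤} | OUT={b:0, d:0, f:0; rest ⊤}
  B8: | IN={b:0, d:0, f:0; rest ⊤} | OUT={a:0, b:0, d:0, f:-; rest ⊤}

Merge at B7: IN[B7] = OUT[B6] = {a: ⊤, b: 0, c: 0, d: ⊤, e: ⊤, f: 0}
Applying B7's transfer function to that IN value gives OUT[B7] (row B7 above).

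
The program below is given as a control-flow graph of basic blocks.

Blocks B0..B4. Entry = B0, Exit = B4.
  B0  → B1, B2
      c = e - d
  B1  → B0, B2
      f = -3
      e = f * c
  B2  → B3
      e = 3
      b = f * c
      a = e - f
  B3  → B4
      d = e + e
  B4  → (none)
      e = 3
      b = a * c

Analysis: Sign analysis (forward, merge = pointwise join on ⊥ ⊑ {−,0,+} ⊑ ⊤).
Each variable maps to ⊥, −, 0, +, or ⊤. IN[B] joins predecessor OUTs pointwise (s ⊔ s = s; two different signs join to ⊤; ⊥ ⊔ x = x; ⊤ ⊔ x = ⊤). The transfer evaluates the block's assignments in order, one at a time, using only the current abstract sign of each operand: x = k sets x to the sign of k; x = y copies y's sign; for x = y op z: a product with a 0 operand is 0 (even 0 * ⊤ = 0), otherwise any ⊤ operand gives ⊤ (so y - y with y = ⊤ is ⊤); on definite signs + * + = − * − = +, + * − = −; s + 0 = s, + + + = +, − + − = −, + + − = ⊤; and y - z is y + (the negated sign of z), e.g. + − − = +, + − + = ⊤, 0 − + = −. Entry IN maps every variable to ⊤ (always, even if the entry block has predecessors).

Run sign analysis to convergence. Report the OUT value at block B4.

Fixpoint table:
  B0:   IN=(all ⊤)   OUT=(all ⊤)
  B1:   IN=(all ⊤)   OUT={f:-; rest ⊤}
  B2:   IN=(all ⊤)   OUT={e:+; rest ⊤}
  B3:   IN={e:+; rest ⊤}   OUT={d:+, e:+; rest ⊤}
  B4:   IN={d:+, e:+; rest ⊤}   OUT={d:+, e:+; rest ⊤}

Merge at B4: IN[B4] = OUT[B3] = {a: ⊤, b: ⊤, c: ⊤, d: +, e: +, f: ⊤}
Applying B4's transfer function to that IN value gives OUT[B4] (row B4 above).

Answer: {a: ⊤, b: ⊤, c: ⊤, d: +, e: +, f: ⊤}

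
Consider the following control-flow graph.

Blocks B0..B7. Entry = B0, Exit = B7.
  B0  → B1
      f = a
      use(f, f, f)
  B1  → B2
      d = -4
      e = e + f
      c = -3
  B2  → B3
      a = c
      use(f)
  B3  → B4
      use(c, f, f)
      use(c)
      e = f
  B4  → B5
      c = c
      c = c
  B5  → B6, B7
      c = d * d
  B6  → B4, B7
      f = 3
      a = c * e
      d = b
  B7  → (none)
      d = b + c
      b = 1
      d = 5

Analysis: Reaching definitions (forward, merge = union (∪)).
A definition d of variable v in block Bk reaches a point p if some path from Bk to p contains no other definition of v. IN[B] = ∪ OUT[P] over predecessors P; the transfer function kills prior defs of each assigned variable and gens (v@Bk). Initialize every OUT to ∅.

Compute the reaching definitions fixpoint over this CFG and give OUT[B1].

Fixpoint table:
  B0:   IN={}   OUT={f@B0}
  B1:   IN={f@B0}   OUT={c@B1, d@B1, e@B1, f@B0}
  B2:   IN={c@B1, d@B1, e@B1, f@B0}   OUT={a@B2, c@B1, d@B1, e@B1, f@B0}
  B3:   IN={a@B2, c@B1, d@B1, e@B1, f@B0}   OUT={a@B2, c@B1, d@B1, e@B3, f@B0}
  B4:   IN={a@B2, a@B6, c@B1, c@B5, d@B1, d@B6, e@B3, f@B0, f@B6}   OUT={a@B2, a@B6, c@B4, d@B1, d@B6, e@B3, f@B0, f@B6}
  B5:   IN={a@B2, a@B6, c@B4, d@B1, d@B6, e@B3, f@B0, f@B6}   OUT={a@B2, a@B6, c@B5, d@B1, d@B6, e@B3, f@B0, f@B6}
  B6:   IN={a@B2, a@B6, c@B5, d@B1, d@B6, e@B3, f@B0, f@B6}   OUT={a@B6, c@B5, d@B6, e@B3, f@B6}
  B7:   IN={a@B2, a@B6, c@B5, d@B1, d@B6, e@B3, f@B0, f@B6}   OUT={a@B2, a@B6, b@B7, c@B5, d@B7, e@B3, f@B0, f@B6}

Merge at B1: IN[B1] = OUT[B0] = {f@B0}
Applying B1's transfer function to that IN value gives OUT[B1] (row B1 above).

Answer: {c@B1, d@B1, e@B1, f@B0}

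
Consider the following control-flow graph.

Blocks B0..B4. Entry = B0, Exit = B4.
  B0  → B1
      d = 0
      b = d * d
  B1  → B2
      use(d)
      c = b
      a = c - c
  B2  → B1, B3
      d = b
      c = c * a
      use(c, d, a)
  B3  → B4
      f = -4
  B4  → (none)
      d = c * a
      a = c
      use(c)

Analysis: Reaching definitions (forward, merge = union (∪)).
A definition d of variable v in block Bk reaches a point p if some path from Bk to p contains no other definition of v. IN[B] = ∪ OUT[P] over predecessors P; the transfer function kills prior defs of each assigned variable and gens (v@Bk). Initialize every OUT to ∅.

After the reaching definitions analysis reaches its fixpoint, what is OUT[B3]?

Answer: {a@B1, b@B0, c@B2, d@B2, f@B3}

Trace:
Converged values:
  B0:   IN={}   OUT={b@B0, d@B0}
  B1:   IN={a@B1, b@B0, c@B2, d@B0, d@B2}   OUT={a@B1, b@B0, c@B1, d@B0, d@B2}
  B2:   IN={a@B1, b@B0, c@B1, d@B0, d@B2}   OUT={a@B1, b@B0, c@B2, d@B2}
  B3:   IN={a@B1, b@B0, c@B2, d@B2}   OUT={a@B1, b@B0, c@B2, d@B2, f@B3}
  B4:   IN={a@B1, b@B0, c@B2, d@B2, f@B3}   OUT={a@B4, b@B0, c@B2, d@B4, f@B3}

Merge at B3: IN[B3] = OUT[B2] = {a@B1, b@B0, c@B2, d@B2}
Applying B3's transfer function to that IN value gives OUT[B3] (row B3 above).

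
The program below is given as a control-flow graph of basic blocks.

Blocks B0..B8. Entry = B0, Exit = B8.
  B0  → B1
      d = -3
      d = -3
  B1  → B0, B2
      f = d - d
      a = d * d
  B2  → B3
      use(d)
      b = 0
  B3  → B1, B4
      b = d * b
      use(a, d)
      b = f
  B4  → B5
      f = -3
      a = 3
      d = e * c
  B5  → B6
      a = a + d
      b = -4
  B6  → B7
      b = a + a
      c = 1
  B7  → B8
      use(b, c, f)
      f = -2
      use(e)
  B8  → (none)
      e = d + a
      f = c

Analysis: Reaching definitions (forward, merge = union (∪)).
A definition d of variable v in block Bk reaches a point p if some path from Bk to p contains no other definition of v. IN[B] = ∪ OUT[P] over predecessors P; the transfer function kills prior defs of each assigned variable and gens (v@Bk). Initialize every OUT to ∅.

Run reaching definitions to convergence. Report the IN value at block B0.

Per-block solution:
  B0:   IN={a@B1, b@B3, d@B0, f@B1}   OUT={a@B1, b@B3, d@B0, f@B1}
  B1:   IN={a@B1, b@B3, d@B0, f@B1}   OUT={a@B1, b@B3, d@B0, f@B1}
  B2:   IN={a@B1, b@B3, d@B0, f@B1}   OUT={a@B1, b@B2, d@B0, f@B1}
  B3:   IN={a@B1, b@B2, d@B0, f@B1}   OUT={a@B1, b@B3, d@B0, f@B1}
  B4:   IN={a@B1, b@B3, d@B0, f@B1}   OUT={a@B4, b@B3, d@B4, f@B4}
  B5:   IN={a@B4, b@B3, d@B4, f@B4}   OUT={a@B5, b@B5, d@B4, f@B4}
  B6:   IN={a@B5, b@B5, d@B4, f@B4}   OUT={a@B5, b@B6, c@B6, d@B4, f@B4}
  B7:   IN={a@B5, b@B6, c@B6, d@B4, f@B4}   OUT={a@B5, b@B6, c@B6, d@B4, f@B7}
  B8:   IN={a@B5, b@B6, c@B6, d@B4, f@B7}   OUT={a@B5, b@B6, c@B6, d@B4, e@B8, f@B8}

Merge at B0 (entry node, so the boundary value {} is joined with the incoming edge(s)): IN[B0] = {} ⊔ OUT[B1] = {a@B1, b@B3, d@B0, f@B1}

Answer: {a@B1, b@B3, d@B0, f@B1}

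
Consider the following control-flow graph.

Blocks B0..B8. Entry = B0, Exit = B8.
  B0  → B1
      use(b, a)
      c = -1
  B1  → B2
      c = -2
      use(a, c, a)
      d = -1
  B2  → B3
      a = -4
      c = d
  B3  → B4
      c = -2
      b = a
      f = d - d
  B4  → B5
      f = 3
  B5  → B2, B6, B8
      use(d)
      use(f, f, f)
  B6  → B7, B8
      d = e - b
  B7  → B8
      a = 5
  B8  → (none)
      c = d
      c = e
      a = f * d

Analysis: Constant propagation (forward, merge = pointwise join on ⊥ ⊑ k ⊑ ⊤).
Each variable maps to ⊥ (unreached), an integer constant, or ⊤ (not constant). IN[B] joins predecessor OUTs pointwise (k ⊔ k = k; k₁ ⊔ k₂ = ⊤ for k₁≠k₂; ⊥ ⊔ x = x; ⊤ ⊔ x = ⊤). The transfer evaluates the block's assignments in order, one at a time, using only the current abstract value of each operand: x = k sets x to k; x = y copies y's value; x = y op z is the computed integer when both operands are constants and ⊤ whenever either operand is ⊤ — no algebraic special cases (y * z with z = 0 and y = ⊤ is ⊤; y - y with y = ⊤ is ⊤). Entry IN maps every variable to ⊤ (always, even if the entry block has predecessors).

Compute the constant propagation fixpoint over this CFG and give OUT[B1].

Per-block solution:
  B0:  IN=(all ⊤)  OUT={c:-1; rest ⊤}
  B1:  IN={c:-1; rest ⊤}  OUT={c:-2, d:-1; rest ⊤}
  B2:  IN={c:-2, d:-1; rest ⊤}  OUT={a:-4, c:-1, d:-1; rest ⊤}
  B3:  IN={a:-4, c:-1, d:-1; rest ⊤}  OUT={a:-4, b:-4, c:-2, d:-1, f:0; rest ⊤}
  B4:  IN={a:-4, b:-4, c:-2, d:-1, f:0; rest ⊤}  OUT={a:-4, b:-4, c:-2, d:-1, f:3; rest ⊤}
  B5:  IN={a:-4, b:-4, c:-2, d:-1, f:3; rest ⊤}  OUT={a:-4, b:-4, c:-2, d:-1, f:3; rest ⊤}
  B6:  IN={a:-4, b:-4, c:-2, d:-1, f:3; rest ⊤}  OUT={a:-4, b:-4, c:-2, f:3; rest ⊤}
  B7:  IN={a:-4, b:-4, c:-2, f:3; rest ⊤}  OUT={a:5, b:-4, c:-2, f:3; rest ⊤}
  B8:  IN={b:-4, c:-2, f:3; rest ⊤}  OUT={b:-4, f:3; rest ⊤}

Merge at B1: IN[B1] = OUT[B0] = {a: ⊤, b: ⊤, c: -1, d: ⊤, e: ⊤, f: ⊤}
Applying B1's transfer function to that IN value gives OUT[B1] (row B1 above).

Answer: {a: ⊤, b: ⊤, c: -2, d: -1, e: ⊤, f: ⊤}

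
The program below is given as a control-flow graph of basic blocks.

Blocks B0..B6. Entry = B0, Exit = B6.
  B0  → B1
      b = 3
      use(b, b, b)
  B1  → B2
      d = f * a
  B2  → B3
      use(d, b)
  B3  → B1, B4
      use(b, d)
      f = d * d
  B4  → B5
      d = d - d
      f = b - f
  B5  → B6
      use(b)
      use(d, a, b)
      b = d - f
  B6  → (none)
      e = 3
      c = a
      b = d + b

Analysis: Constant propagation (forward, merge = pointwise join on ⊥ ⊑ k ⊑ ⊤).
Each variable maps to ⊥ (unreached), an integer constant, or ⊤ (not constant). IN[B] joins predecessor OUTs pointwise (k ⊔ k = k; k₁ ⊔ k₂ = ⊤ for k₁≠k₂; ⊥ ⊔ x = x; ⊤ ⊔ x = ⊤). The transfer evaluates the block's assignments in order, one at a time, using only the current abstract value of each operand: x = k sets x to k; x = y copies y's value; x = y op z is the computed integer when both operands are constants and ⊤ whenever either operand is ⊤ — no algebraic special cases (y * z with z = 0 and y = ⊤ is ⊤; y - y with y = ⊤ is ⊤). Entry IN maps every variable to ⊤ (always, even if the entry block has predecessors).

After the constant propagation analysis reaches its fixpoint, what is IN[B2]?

Fixpoint table:
  B0:   IN=(all ⊤)   OUT={b:3; rest ⊤}
  B1:   IN={b:3; rest ⊤}   OUT={b:3; rest ⊤}
  B2:   IN={b:3; rest ⊤}   OUT={b:3; rest ⊤}
  B3:   IN={b:3; rest ⊤}   OUT={b:3; rest ⊤}
  B4:   IN={b:3; rest ⊤}   OUT={b:3; rest ⊤}
  B5:   IN={b:3; rest ⊤}   OUT=(all ⊤)
  B6:   IN=(all ⊤)   OUT={e:3; rest ⊤}

Merge at B2: IN[B2] = OUT[B1] = {a: ⊤, b: 3, c: ⊤, d: ⊤, e: ⊤, f: ⊤}

Answer: {a: ⊤, b: 3, c: ⊤, d: ⊤, e: ⊤, f: ⊤}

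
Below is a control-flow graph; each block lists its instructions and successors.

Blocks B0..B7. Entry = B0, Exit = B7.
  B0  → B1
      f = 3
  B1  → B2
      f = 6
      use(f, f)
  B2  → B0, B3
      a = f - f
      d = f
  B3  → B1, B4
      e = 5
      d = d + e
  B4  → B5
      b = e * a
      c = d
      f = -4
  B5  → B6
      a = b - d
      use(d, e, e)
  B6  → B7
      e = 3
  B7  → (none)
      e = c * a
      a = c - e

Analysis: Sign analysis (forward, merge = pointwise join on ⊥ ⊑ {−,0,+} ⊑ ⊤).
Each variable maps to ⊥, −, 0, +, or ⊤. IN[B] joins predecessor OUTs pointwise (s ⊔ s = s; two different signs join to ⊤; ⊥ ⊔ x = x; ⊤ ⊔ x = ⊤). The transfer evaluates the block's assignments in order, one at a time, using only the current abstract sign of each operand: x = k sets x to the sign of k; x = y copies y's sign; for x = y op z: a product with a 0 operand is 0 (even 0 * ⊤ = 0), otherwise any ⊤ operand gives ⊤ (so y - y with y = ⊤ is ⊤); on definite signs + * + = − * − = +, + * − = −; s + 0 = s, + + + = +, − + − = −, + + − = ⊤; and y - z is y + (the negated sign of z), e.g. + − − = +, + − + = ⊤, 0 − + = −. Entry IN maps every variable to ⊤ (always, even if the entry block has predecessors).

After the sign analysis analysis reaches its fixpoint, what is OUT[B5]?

Answer: {a: ⊤, b: ⊤, c: +, d: +, e: +, f: -}

Trace:
Fixpoint table:
  B0: | IN=(all ⊤) | OUT={f:+; rest ⊤}
  B1: | IN={f:+; rest ⊤} | OUT={f:+; rest ⊤}
  B2: | IN={f:+; rest ⊤} | OUT={d:+, f:+; rest ⊤}
  B3: | IN={d:+, f:+; rest ⊤} | OUT={d:+, e:+, f:+; rest ⊤}
  B4: | IN={d:+, e:+, f:+; rest ⊤} | OUT={c:+, d:+, e:+, f:-; rest ⊤}
  B5: | IN={c:+, d:+, e:+, f:-; rest ⊤} | OUT={c:+, d:+, e:+, f:-; rest ⊤}
  B6: | IN={c:+, d:+, e:+, f:-; rest ⊤} | OUT={c:+, d:+, e:+, f:-; rest ⊤}
  B7: | IN={c:+, d:+, e:+, f:-; rest ⊤} | OUT={c:+, d:+, f:-; rest ⊤}

Merge at B5: IN[B5] = OUT[B4] = {a: ⊤, b: ⊤, c: +, d: +, e: +, f: -}
Applying B5's transfer function to that IN value gives OUT[B5] (row B5 above).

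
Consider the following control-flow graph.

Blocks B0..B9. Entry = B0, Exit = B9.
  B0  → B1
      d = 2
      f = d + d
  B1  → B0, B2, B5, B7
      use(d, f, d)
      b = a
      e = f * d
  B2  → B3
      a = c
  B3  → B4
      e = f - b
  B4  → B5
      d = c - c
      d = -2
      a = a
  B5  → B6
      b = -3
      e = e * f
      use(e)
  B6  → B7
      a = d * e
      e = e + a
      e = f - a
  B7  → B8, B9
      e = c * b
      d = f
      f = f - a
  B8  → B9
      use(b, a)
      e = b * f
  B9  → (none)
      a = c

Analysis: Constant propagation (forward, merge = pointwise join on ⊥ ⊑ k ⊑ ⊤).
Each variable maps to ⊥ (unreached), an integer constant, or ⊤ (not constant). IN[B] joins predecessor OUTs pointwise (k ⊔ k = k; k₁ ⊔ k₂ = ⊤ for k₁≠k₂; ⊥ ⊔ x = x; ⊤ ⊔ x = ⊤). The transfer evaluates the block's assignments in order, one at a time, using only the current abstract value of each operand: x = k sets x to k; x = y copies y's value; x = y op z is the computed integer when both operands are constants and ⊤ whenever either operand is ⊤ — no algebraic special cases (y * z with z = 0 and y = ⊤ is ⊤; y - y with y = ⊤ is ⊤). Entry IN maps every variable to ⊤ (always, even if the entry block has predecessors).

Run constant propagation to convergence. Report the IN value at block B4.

Per-block solution:
  B0:   IN=(all ⊤)   OUT={d:2, f:4; rest ⊤}
  B1:   IN={d:2, f:4; rest ⊤}   OUT={d:2, e:8, f:4; rest ⊤}
  B2:   IN={d:2, e:8, f:4; rest ⊤}   OUT={d:2, e:8, f:4; rest ⊤}
  B3:   IN={d:2, e:8, f:4; rest ⊤}   OUT={d:2, f:4; rest ⊤}
  B4:   IN={d:2, f:4; rest ⊤}   OUT={d:-2, f:4; rest ⊤}
  B5:   IN={f:4; rest ⊤}   OUT={b:-3, f:4; rest ⊤}
  B6:   IN={b:-3, f:4; rest ⊤}   OUT={b:-3, f:4; rest ⊤}
  B7:   IN={f:4; rest ⊤}   OUT={d:4; rest ⊤}
  B8:   IN={d:4; rest ⊤}   OUT={d:4; rest ⊤}
  B9:   IN={d:4; rest ⊤}   OUT={d:4; rest ⊤}

Merge at B4: IN[B4] = OUT[B3] = {a: ⊤, b: ⊤, c: ⊤, d: 2, e: ⊤, f: 4}

Answer: {a: ⊤, b: ⊤, c: ⊤, d: 2, e: ⊤, f: 4}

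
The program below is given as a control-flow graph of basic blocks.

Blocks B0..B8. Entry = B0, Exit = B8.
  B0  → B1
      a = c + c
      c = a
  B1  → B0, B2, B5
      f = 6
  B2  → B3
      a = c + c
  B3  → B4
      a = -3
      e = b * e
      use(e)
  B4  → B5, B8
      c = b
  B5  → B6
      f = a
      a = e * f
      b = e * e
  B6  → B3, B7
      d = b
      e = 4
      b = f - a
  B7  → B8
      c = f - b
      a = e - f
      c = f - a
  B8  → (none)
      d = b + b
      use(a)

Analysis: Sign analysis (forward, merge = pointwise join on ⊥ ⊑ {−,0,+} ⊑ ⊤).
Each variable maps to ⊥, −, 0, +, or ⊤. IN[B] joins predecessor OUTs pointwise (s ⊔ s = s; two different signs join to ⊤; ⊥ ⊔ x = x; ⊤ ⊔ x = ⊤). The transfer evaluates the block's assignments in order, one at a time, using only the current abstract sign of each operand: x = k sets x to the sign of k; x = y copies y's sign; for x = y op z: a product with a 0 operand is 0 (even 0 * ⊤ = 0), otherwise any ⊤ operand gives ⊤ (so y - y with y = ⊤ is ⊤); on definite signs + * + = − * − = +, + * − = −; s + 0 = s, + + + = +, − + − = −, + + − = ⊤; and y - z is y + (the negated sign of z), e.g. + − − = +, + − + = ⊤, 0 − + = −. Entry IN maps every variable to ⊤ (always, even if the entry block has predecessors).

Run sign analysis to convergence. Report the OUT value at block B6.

Fixpoint table:
  B0:  IN=(all ⊤)  OUT=(all ⊤)
  B1:  IN=(all ⊤)  OUT={f:+; rest ⊤}
  B2:  IN={f:+; rest ⊤}  OUT={f:+; rest ⊤}
  B3:  IN=(all ⊤)  OUT={a:-; rest ⊤}
  B4:  IN={a:-; rest ⊤}  OUT={a:-; rest ⊤}
  B5:  IN=(all ⊤)  OUT=(all ⊤)
  B6:  IN=(all ⊤)  OUT={e:+; rest ⊤}
  B7:  IN={e:+; rest ⊤}  OUT={e:+; rest ⊤}
  B8:  IN=(all ⊤)  OUT=(all ⊤)

Merge at B6: IN[B6] = OUT[B5] = {a: ⊤, b: ⊤, c: ⊤, d: ⊤, e: ⊤, f: ⊤}
Applying B6's transfer function to that IN value gives OUT[B6] (row B6 above).

Answer: {a: ⊤, b: ⊤, c: ⊤, d: ⊤, e: +, f: ⊤}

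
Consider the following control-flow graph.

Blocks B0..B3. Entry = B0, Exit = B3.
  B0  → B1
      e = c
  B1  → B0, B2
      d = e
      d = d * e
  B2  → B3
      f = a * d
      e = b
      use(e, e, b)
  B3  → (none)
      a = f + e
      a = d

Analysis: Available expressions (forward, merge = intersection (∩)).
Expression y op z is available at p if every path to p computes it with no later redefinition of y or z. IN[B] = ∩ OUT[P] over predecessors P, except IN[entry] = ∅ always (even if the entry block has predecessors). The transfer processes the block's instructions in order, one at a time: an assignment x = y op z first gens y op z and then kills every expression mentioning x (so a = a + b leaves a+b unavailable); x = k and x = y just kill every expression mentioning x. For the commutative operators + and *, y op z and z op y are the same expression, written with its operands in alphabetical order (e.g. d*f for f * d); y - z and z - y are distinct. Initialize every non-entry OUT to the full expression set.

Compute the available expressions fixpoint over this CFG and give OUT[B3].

Per-block solution:
  B0: | IN={} | OUT={}
  B1: | IN={} | OUT={}
  B2: | IN={} | OUT={a*d}
  B3: | IN={a*d} | OUT={e+f}

Merge at B3: IN[B3] = OUT[B2] = {a*d}
Applying B3's transfer function to that IN value gives OUT[B3] (row B3 above).

Answer: {e+f}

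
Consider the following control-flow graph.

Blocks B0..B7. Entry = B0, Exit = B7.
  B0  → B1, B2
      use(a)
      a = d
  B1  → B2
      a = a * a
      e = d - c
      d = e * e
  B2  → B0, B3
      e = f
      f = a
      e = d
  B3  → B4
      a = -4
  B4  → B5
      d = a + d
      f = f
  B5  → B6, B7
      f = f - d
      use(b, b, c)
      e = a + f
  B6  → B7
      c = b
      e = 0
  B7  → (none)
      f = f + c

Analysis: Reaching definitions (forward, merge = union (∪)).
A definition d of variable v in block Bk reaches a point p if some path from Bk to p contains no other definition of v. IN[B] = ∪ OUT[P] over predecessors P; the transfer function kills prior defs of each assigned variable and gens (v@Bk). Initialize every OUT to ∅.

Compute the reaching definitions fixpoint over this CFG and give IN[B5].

Answer: {a@B3, d@B4, e@B2, f@B4}

Derivation:
Converged values:
  B0: | IN={a@B0, a@B1, d@B1, e@B2, f@B2} | OUT={a@B0, d@B1, e@B2, f@B2}
  B1: | IN={a@B0, d@B1, e@B2, f@B2} | OUT={a@B1, d@B1, e@B1, f@B2}
  B2: | IN={a@B0, a@B1, d@B1, e@B1, e@B2, f@B2} | OUT={a@B0, a@B1, d@B1, e@B2, f@B2}
  B3: | IN={a@B0, a@B1, d@B1, e@B2, f@B2} | OUT={a@B3, d@B1, e@B2, f@B2}
  B4: | IN={a@B3, d@B1, e@B2, f@B2} | OUT={a@B3, d@B4, e@B2, f@B4}
  B5: | IN={a@B3, d@B4, e@B2, f@B4} | OUT={a@B3, d@B4, e@B5, f@B5}
  B6: | IN={a@B3, d@B4, e@B5, f@B5} | OUT={a@B3, c@B6, d@B4, e@B6, f@B5}
  B7: | IN={a@B3, c@B6, d@B4, e@B5, e@B6, f@B5} | OUT={a@B3, c@B6, d@B4, e@B5, e@B6, f@B7}

Merge at B5: IN[B5] = OUT[B4] = {a@B3, d@B4, e@B2, f@B4}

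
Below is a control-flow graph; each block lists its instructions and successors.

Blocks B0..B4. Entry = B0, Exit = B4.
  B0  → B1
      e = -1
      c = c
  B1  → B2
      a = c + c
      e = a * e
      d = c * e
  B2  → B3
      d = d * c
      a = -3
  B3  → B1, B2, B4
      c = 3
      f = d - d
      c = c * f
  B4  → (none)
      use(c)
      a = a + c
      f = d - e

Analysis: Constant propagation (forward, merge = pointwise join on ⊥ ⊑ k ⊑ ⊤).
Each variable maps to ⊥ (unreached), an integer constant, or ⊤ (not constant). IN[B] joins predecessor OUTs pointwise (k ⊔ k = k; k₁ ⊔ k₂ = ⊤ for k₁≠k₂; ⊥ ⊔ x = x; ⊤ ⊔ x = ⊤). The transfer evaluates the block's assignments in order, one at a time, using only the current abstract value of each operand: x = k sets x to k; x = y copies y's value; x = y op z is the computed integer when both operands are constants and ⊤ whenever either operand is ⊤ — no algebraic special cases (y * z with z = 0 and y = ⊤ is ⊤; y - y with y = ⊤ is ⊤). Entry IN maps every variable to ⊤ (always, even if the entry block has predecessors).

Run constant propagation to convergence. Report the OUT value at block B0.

Answer: {a: ⊤, b: ⊤, c: ⊤, d: ⊤, e: -1, f: ⊤}

Trace:
Converged values:
  B0:   IN=(all ⊤)   OUT={e:-1; rest ⊤}
  B1:   IN=(all ⊤)   OUT=(all ⊤)
  B2:   IN=(all ⊤)   OUT={a:-3; rest ⊤}
  B3:   IN={a:-3; rest ⊤}   OUT={a:-3; rest ⊤}
  B4:   IN={a:-3; rest ⊤}   OUT=(all ⊤)

B0 is the boundary node: IN[B0] = {a: ⊤, b: ⊤, c: ⊤, d: ⊤, e: ⊤, f: ⊤}
Applying B0's transfer function to that IN value gives OUT[B0] (row B0 above).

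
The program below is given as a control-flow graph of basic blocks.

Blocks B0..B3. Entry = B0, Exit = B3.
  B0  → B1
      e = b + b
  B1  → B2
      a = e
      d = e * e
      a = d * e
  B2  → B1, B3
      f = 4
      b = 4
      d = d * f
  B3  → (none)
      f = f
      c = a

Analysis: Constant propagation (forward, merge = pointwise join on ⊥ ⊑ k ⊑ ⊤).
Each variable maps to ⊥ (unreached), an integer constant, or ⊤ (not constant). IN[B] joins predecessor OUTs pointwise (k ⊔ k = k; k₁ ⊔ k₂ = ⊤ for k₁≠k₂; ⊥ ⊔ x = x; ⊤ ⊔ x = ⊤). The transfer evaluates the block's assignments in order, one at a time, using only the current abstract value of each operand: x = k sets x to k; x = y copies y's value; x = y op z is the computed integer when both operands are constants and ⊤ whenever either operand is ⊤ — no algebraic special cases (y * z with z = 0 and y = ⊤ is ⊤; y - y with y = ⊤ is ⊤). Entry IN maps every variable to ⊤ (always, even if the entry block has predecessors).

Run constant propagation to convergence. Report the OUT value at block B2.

Per-block solution:
  B0: | IN=(all ⊤) | OUT=(all ⊤)
  B1: | IN=(all ⊤) | OUT=(all ⊤)
  B2: | IN=(all ⊤) | OUT={b:4, f:4; rest ⊤}
  B3: | IN={b:4, f:4; rest ⊤} | OUT={b:4, f:4; rest ⊤}

Merge at B2: IN[B2] = OUT[B1] = {a: ⊤, b: ⊤, c: ⊤, d: ⊤, e: ⊤, f: ⊤}
Applying B2's transfer function to that IN value gives OUT[B2] (row B2 above).

Answer: {a: ⊤, b: 4, c: ⊤, d: ⊤, e: ⊤, f: 4}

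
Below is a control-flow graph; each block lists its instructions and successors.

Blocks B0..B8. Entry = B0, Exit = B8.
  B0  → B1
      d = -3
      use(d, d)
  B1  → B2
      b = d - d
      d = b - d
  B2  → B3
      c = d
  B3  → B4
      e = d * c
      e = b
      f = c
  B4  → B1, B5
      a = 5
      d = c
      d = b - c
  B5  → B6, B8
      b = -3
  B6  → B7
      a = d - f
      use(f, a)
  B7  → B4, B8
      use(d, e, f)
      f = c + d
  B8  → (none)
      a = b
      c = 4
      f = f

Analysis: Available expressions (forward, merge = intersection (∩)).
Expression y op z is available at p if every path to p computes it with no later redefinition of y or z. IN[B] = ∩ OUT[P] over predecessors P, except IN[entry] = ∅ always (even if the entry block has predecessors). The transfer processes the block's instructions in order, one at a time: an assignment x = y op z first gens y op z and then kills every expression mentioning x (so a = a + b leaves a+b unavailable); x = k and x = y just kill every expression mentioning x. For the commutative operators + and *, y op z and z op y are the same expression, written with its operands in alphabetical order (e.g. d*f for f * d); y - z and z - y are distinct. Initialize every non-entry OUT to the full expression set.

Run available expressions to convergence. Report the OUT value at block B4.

Converged values:
  B0: | IN={} | OUT={}
  B1: | IN={} | OUT={}
  B2: | IN={} | OUT={}
  B3: | IN={} | OUT={c*d}
  B4: | IN={} | OUT={b-c}
  B5: | IN={b-c} | OUT={}
  B6: | IN={} | OUT={d-f}
  B7: | IN={d-f} | OUT={c+d}
  B8: | IN={} | OUT={}

Merge at B4: IN[B4] = OUT[B3] ∩ OUT[B7] = {}
Applying B4's transfer function to that IN value gives OUT[B4] (row B4 above).

Answer: {b-c}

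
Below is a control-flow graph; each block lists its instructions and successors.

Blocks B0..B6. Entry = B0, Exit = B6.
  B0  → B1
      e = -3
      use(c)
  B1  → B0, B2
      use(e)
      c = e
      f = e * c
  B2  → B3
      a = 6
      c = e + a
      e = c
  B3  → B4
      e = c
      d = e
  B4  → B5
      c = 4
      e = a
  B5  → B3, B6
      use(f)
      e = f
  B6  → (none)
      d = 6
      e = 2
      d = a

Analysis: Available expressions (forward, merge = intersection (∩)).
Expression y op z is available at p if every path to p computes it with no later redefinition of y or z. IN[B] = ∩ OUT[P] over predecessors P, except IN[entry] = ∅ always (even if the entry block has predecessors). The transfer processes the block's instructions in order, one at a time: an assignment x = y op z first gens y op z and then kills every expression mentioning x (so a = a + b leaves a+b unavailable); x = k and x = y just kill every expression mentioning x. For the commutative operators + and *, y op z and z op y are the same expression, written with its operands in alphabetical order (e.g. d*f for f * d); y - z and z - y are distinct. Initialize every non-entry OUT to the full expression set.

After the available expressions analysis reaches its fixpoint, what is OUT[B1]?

Converged values:
  B0: | IN={} | OUT={}
  B1: | IN={} | OUT={c*e}
  B2: | IN={c*e} | OUT={}
  B3: | IN={} | OUT={}
  B4: | IN={} | OUT={}
  B5: | IN={} | OUT={}
  B6: | IN={} | OUT={}

Merge at B1: IN[B1] = OUT[B0] = {}
Applying B1's transfer function to that IN value gives OUT[B1] (row B1 above).

Answer: {c*e}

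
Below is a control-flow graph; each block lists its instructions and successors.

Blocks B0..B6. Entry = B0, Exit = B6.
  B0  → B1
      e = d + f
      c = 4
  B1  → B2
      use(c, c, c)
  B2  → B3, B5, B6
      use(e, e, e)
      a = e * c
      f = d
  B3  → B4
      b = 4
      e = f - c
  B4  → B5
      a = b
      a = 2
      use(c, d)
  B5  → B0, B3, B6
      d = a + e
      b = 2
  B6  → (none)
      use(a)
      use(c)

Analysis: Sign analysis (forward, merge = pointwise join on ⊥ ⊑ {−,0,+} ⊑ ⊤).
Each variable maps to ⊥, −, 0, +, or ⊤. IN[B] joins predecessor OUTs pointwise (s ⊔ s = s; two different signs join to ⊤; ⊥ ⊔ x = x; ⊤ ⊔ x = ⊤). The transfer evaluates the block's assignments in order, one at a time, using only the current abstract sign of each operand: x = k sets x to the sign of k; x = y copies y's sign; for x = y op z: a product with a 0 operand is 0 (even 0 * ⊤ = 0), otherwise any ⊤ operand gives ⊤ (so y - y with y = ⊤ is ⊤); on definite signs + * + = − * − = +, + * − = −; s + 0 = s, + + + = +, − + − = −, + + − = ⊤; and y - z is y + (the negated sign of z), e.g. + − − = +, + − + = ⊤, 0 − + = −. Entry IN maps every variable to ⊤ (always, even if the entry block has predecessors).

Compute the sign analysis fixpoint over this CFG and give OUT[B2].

Per-block solution:
  B0:  IN=(all ⊤)  OUT={c:+; rest ⊤}
  B1:  IN={c:+; rest ⊤}  OUT={c:+; rest ⊤}
  B2:  IN={c:+; rest ⊤}  OUT={c:+; rest ⊤}
  B3:  IN={c:+; rest ⊤}  OUT={b:+, c:+; rest ⊤}
  B4:  IN={b:+, c:+; rest ⊤}  OUT={a:+, b:+, c:+; rest ⊤}
  B5:  IN={c:+; rest ⊤}  OUT={b:+, c:+; rest ⊤}
  B6:  IN={c:+; rest ⊤}  OUT={c:+; rest ⊤}

Merge at B2: IN[B2] = OUT[B1] = {a: ⊤, b: ⊤, c: +, d: ⊤, e: ⊤, f: ⊤}
Applying B2's transfer function to that IN value gives OUT[B2] (row B2 above).

Answer: {a: ⊤, b: ⊤, c: +, d: ⊤, e: ⊤, f: ⊤}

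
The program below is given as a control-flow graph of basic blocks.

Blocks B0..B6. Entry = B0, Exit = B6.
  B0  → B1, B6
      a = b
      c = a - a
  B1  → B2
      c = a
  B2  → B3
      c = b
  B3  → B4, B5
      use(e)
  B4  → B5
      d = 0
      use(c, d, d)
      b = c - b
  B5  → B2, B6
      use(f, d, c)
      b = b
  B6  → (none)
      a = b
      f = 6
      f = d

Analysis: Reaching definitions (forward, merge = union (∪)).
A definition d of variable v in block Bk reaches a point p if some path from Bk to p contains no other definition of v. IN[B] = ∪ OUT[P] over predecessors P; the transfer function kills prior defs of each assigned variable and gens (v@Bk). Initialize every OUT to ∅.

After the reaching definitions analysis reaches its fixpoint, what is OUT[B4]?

Converged values:
  B0: | IN={} | OUT={a@B0, c@B0}
  B1: | IN={a@B0, c@B0} | OUT={a@B0, c@B1}
  B2: | IN={a@B0, b@B5, c@B1, c@B2, d@B4} | OUT={a@B0, b@B5, c@B2, d@B4}
  B3: | IN={a@B0, b@B5, c@B2, d@B4} | OUT={a@B0, b@B5, c@B2, d@B4}
  B4: | IN={a@B0, b@B5, c@B2, d@B4} | OUT={a@B0, b@B4, c@B2, d@B4}
  B5: | IN={a@B0, b@B4, b@B5, c@B2, d@B4} | OUT={a@B0, b@B5, c@B2, d@B4}
  B6: | IN={a@B0, b@B5, c@B0, c@B2, d@B4} | OUT={a@B6, b@B5, c@B0, c@B2, d@B4, f@B6}

Merge at B4: IN[B4] = OUT[B3] = {a@B0, b@B5, c@B2, d@B4}
Applying B4's transfer function to that IN value gives OUT[B4] (row B4 above).

Answer: {a@B0, b@B4, c@B2, d@B4}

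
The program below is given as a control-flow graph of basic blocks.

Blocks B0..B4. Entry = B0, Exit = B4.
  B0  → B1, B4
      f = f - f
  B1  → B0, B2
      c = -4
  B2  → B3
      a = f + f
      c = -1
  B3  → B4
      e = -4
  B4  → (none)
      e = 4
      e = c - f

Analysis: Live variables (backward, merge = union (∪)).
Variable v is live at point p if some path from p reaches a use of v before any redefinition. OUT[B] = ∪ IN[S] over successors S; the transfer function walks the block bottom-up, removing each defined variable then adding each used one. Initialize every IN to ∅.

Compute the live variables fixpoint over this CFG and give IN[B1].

Answer: {f}

Trace:
Per-block solution:
  B0: | IN={c, f} | OUT={c, f}
  B1: | IN={f} | OUT={c, f}
  B2: | IN={f} | OUT={c, f}
  B3: | IN={c, f} | OUT={c, f}
  B4: | IN={c, f} | OUT={}

Merge at B1: OUT[B1] = IN[B0] ⊔ IN[B2] = {c, f}
Applying B1's transfer function to that OUT value gives IN[B1] (row B1 above).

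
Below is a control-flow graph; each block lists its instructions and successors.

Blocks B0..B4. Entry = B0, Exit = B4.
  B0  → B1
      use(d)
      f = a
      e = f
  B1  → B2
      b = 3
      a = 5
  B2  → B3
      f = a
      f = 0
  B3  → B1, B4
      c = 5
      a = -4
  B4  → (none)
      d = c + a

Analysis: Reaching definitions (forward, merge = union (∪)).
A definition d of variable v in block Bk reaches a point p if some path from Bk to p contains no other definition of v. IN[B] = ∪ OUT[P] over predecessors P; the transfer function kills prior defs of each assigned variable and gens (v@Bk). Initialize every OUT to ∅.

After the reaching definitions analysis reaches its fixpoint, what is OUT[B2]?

Answer: {a@B1, b@B1, c@B3, e@B0, f@B2}

Trace:
Converged values:
  B0: | IN={} | OUT={e@B0, f@B0}
  B1: | IN={a@B3, b@B1, c@B3, e@B0, f@B0, f@B2} | OUT={a@B1, b@B1, c@B3, e@B0, f@B0, f@B2}
  B2: | IN={a@B1, b@B1, c@B3, e@B0, f@B0, f@B2} | OUT={a@B1, b@B1, c@B3, e@B0, f@B2}
  B3: | IN={a@B1, b@B1, c@B3, e@B0, f@B2} | OUT={a@B3, b@B1, c@B3, e@B0, f@B2}
  B4: | IN={a@B3, b@B1, c@B3, e@B0, f@B2} | OUT={a@B3, b@B1, c@B3, d@B4, e@B0, f@B2}

Merge at B2: IN[B2] = OUT[B1] = {a@B1, b@B1, c@B3, e@B0, f@B0, f@B2}
Applying B2's transfer function to that IN value gives OUT[B2] (row B2 above).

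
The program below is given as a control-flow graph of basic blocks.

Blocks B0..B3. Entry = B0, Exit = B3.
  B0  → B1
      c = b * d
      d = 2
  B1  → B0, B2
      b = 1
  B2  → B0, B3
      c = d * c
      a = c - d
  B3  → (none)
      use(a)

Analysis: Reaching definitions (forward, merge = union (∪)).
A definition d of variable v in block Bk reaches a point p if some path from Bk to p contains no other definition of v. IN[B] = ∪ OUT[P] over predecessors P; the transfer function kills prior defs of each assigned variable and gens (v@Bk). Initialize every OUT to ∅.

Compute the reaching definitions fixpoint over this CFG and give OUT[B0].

Answer: {a@B2, b@B1, c@B0, d@B0}

Trace:
Converged values:
  B0:  IN={a@B2, b@B1, c@B0, c@B2, d@B0}  OUT={a@B2, b@B1, c@B0, d@B0}
  B1:  IN={a@B2, b@B1, c@B0, d@B0}  OUT={a@B2, b@B1, c@B0, d@B0}
  B2:  IN={a@B2, b@B1, c@B0, d@B0}  OUT={a@B2, b@B1, c@B2, d@B0}
  B3:  IN={a@B2, b@B1, c@B2, d@B0}  OUT={a@B2, b@B1, c@B2, d@B0}

Merge at B0 (entry node, so the boundary value {} is joined with the incoming edge(s)): IN[B0] = {} ⊔ OUT[B1] ⊔ OUT[B2] = {a@B2, b@B1, c@B0, c@B2, d@B0}
Applying B0's transfer function to that IN value gives OUT[B0] (row B0 above).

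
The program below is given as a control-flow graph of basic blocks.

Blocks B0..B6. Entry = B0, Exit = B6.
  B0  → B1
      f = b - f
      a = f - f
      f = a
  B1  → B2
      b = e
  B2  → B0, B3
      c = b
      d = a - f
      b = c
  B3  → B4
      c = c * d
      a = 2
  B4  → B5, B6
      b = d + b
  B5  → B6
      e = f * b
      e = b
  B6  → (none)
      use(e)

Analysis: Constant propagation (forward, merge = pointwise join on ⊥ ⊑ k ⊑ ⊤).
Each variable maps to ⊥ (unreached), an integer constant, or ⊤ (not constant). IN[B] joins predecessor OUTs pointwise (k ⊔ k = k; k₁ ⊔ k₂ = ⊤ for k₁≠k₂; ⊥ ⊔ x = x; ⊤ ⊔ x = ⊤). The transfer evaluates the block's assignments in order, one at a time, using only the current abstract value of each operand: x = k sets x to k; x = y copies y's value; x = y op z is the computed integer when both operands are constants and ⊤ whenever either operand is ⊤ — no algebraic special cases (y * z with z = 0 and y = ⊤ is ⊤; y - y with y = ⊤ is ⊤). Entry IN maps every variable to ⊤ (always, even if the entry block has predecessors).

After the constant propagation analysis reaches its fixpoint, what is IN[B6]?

Answer: {a: 2, b: ⊤, c: ⊤, d: ⊤, e: ⊤, f: ⊤}

Working:
Converged values:
  B0: | IN=(all ⊤) | OUT=(all ⊤)
  B1: | IN=(all ⊤) | OUT=(all ⊤)
  B2: | IN=(all ⊤) | OUT=(all ⊤)
  B3: | IN=(all ⊤) | OUT={a:2; rest ⊤}
  B4: | IN={a:2; rest ⊤} | OUT={a:2; rest ⊤}
  B5: | IN={a:2; rest ⊤} | OUT={a:2; rest ⊤}
  B6: | IN={a:2; rest ⊤} | OUT={a:2; rest ⊤}

Merge at B6: IN[B6] = OUT[B4] ⊔ OUT[B5] = {a: 2, b: ⊤, c: ⊤, d: ⊤, e: ⊤, f: ⊤}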